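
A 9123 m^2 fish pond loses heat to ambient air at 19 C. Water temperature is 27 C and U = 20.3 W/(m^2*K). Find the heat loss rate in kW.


Temperature difference dT = 27 - 19 = 8 K
Heat loss (W) = U * A * dT = 20.3 * 9123 * 8 = 1481575.2 W
Convert to kW: 1481575.2 / 1000 = 1481.5752 kW

1481.5752 kW


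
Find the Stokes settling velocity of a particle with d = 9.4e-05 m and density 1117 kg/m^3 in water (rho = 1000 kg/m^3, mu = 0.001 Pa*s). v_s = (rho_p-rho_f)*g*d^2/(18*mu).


Density difference: rho_p - rho_f = 1117 - 1000 = 117 kg/m^3
d^2 = (9.4e-05)^2 = 8.836e-09 m^2
Numerator = (rho_p - rho_f) * g * d^2 = 117 * 9.81 * 8.836e-09 = 1.0141696e-05
Denominator = 18 * mu = 18 * 0.001 = 0.018
v_s = 1.0141696e-05 / 0.018 = 5.63428e-04 m/s
Check: Re = rho_f * v_s * d / mu = 1000 * 5.63428e-04 * 9.4e-05 / 0.001 = 0.053 < 1, so Stokes' law applies.

5.63428e-04 m/s


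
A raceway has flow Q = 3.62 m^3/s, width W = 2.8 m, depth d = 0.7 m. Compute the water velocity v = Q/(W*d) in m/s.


Cross-sectional area = W * d = 2.8 * 0.7 = 1.96 m^2
Velocity = Q / A = 3.62 / 1.96 = 1.84694 m/s

1.84694 m/s


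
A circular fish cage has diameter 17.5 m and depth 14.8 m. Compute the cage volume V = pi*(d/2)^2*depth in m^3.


r = d/2 = 17.5/2 = 8.75 m
Base area = pi*r^2 = pi*8.75^2 = 240.52819 m^2
Volume = 240.52819 * 14.8 = 3559.82 m^3

3559.82 m^3


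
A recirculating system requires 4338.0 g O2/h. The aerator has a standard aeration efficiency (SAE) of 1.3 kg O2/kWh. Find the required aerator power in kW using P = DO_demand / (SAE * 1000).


SAE in g O2/kWh = 1.3 * 1000 = 1300 g/kWh
P = DO_demand / SAE_g = 4338.0 / 1300 = 3.33692 kW

3.33692 kW


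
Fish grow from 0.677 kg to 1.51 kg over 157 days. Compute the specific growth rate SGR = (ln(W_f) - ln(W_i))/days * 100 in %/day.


ln(W_f) = ln(1.51) = 0.41210965
ln(W_i) = ln(0.677) = -0.39008401
ln(W_f) - ln(W_i) = 0.41210965 - -0.39008401 = 0.80219366
SGR = 0.80219366 / 157 * 100 = 0.510951 %/day

0.510951 %/day


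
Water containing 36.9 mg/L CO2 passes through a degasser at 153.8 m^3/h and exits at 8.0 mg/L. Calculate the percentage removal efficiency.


CO2_out / CO2_in = 8.0 / 36.9 = 0.21680217
Fraction remaining = 0.21680217
efficiency = (1 - 0.21680217) * 100 = 78.3198 %

78.3198 %


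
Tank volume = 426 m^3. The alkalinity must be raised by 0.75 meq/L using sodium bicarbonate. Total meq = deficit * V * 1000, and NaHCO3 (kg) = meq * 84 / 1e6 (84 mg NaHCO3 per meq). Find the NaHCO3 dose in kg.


Tank volume in L = 426 m^3 * 1000 = 426000 L
Total meq required = 0.75 meq/L * 426000 L = 319500 meq
NaHCO3 mass = 319500 meq * 84 mg/meq / 1e6 = 26.838 kg

26.838 kg


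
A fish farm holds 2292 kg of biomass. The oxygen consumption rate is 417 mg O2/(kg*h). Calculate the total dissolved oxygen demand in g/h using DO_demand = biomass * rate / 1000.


Total O2 consumption (mg/h) = 2292 kg * 417 mg/(kg*h) = 955764 mg/h
Convert to g/h: 955764 / 1000 = 955.764 g/h

955.764 g/h


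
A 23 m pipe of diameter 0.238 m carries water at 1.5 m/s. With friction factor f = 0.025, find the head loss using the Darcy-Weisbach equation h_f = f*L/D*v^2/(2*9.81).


v^2 = 1.5^2 = 2.25 m^2/s^2
L/D = 23/0.238 = 96.638655
h_f = f*(L/D)*v^2/(2g) = 0.025 * 96.638655 * 2.25 / 19.62 = 0.27706 m

0.27706 m


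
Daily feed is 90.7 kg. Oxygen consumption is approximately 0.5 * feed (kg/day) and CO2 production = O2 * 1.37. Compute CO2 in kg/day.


O2 = 90.7 * 0.5 = 45.35
CO2 = 45.35 * 1.37 = 62.1295

62.1295 kg/day


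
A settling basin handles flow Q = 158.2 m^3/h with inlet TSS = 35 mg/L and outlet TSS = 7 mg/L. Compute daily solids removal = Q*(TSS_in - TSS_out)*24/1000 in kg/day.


Concentration drop: TSS_in - TSS_out = 35 - 7 = 28 mg/L
Hourly solids removed = Q * dTSS = 158.2 m^3/h * 28 mg/L = 4429.6 g/h  (m^3/h * mg/L = g/h)
Daily solids removed = 4429.6 * 24 = 106310.4 g/day
Convert g to kg: 106310.4 / 1000 = 106.3104 kg/day

106.3104 kg/day


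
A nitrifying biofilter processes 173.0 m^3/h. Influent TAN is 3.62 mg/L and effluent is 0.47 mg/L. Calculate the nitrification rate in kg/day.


Concentration drop: TAN_in - TAN_out = 3.62 - 0.47 = 3.15 mg/L
Hourly TAN removed = Q * dTAN = 173.0 m^3/h * 3.15 mg/L = 544.95 g/h  (m^3/h * mg/L = g/h)
Daily TAN removed = 544.95 * 24 = 13078.8 g/day
Convert to kg/day: 13078.8 / 1000 = 13.0788 kg/day

13.0788 kg/day


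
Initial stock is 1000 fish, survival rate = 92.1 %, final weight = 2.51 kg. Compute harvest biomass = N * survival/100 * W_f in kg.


Survivors = 1000 * 92.1/100 = 921 fish
Harvest biomass = survivors * W_f = 921 * 2.51 = 2311.71 kg

2311.71 kg


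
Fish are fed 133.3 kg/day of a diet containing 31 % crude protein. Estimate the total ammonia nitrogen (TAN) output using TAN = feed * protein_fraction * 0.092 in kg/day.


Protein in feed = 133.3 * 31/100 = 41.323 kg/day
TAN = protein * 0.092 = 41.323 * 0.092 = 3.801716 kg/day

3.801716 kg/day


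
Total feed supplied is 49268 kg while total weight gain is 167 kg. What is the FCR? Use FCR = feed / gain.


FCR = feed consumed / weight gained
FCR = 49268 kg / 167 kg = 295.018

295.018


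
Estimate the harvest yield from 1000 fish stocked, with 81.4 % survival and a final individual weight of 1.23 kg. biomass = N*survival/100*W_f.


Survivors = 1000 * 81.4/100 = 814 fish
Harvest biomass = survivors * W_f = 814 * 1.23 = 1001.22 kg

1001.22 kg


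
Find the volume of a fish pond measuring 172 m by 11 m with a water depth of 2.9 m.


Base area = L * W = 172 * 11 = 1892 m^2
Volume = area * depth = 1892 * 2.9 = 5486.8 m^3

5486.8 m^3


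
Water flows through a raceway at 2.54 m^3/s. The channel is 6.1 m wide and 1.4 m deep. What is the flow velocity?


Cross-sectional area = W * d = 6.1 * 1.4 = 8.54 m^2
Velocity = Q / A = 2.54 / 8.54 = 0.297424 m/s

0.297424 m/s


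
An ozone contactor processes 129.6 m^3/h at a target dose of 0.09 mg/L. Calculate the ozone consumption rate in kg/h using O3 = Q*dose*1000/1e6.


O3 demand (mg/h) = Q * dose * 1000 = 129.6 * 0.09 * 1000 = 11664 mg/h
Convert mg to kg: 11664 / 1e6 = 0.011664 kg/h

0.011664 kg/h


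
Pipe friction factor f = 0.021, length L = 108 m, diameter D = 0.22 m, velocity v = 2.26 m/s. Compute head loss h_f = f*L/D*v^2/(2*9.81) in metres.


v^2 = 2.26^2 = 5.1076 m^2/s^2
L/D = 108/0.22 = 490.90909
h_f = f*(L/D)*v^2/(2g) = 0.021 * 490.90909 * 5.1076 / 19.62 = 2.68373 m

2.68373 m


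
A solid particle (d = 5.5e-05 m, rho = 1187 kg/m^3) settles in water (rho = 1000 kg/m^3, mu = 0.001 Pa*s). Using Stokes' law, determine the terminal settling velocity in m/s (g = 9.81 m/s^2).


Density difference: rho_p - rho_f = 1187 - 1000 = 187 kg/m^3
d^2 = (5.5e-05)^2 = 3.025e-09 m^2
Numerator = (rho_p - rho_f) * g * d^2 = 187 * 9.81 * 3.025e-09 = 5.5492718e-06
Denominator = 18 * mu = 18 * 0.001 = 0.018
v_s = 5.5492718e-06 / 0.018 = 3.08293e-04 m/s
Check: Re = rho_f * v_s * d / mu = 1000 * 3.08293e-04 * 5.5e-05 / 0.001 = 0.017 < 1, so Stokes' law applies.

3.08293e-04 m/s


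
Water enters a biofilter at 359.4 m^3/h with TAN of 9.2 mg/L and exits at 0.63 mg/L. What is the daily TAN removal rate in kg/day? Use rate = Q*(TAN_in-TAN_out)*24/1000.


Concentration drop: TAN_in - TAN_out = 9.2 - 0.63 = 8.57 mg/L
Hourly TAN removed = Q * dTAN = 359.4 m^3/h * 8.57 mg/L = 3080.058 g/h  (m^3/h * mg/L = g/h)
Daily TAN removed = 3080.058 * 24 = 73921.392 g/day
Convert to kg/day: 73921.392 / 1000 = 73.921392 kg/day

73.921392 kg/day


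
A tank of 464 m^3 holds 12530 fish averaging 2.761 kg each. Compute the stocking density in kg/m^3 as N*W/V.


Total biomass = 12530 fish * 2.761 kg = 34595.33 kg
Density = total biomass / volume = 34595.33 / 464 = 74.5589 kg/m^3

74.5589 kg/m^3


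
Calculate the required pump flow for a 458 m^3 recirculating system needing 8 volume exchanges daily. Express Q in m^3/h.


Daily recirculation volume = 458 m^3 * 8 = 3664 m^3/day
Flow rate Q = daily volume / 24 h = 3664 / 24 = 152.667 m^3/h

152.667 m^3/h


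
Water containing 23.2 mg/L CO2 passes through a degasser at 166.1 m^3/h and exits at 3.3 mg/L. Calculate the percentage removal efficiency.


CO2_out / CO2_in = 3.3 / 23.2 = 0.14224138
Fraction remaining = 0.14224138
efficiency = (1 - 0.14224138) * 100 = 85.7759 %

85.7759 %


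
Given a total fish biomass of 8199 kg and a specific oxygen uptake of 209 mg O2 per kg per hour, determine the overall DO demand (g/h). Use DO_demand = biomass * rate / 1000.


Total O2 consumption (mg/h) = 8199 kg * 209 mg/(kg*h) = 1713591 mg/h
Convert to g/h: 1713591 / 1000 = 1713.591 g/h

1713.591 g/h


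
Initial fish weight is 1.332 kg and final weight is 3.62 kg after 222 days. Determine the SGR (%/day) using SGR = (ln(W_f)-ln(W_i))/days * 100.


ln(W_f) = ln(3.62) = 1.286474
ln(W_i) = ln(1.332) = 0.28668157
ln(W_f) - ln(W_i) = 1.286474 - 0.28668157 = 0.99979243
SGR = 0.99979243 / 222 * 100 = 0.450357 %/day

0.450357 %/day


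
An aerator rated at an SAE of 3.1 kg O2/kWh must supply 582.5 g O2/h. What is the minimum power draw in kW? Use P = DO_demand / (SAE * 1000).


SAE in g O2/kWh = 3.1 * 1000 = 3100 g/kWh
P = DO_demand / SAE_g = 582.5 / 3100 = 0.187903 kW

0.187903 kW


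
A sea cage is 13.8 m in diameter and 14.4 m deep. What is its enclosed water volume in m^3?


r = d/2 = 13.8/2 = 6.9 m
Base area = pi*r^2 = pi*6.9^2 = 149.57123 m^2
Volume = 149.57123 * 14.4 = 2153.83 m^3

2153.83 m^3


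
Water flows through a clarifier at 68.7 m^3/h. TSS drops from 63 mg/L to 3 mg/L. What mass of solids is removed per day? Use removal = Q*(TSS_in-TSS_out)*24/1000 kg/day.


Concentration drop: TSS_in - TSS_out = 63 - 3 = 60 mg/L
Hourly solids removed = Q * dTSS = 68.7 m^3/h * 60 mg/L = 4122 g/h  (m^3/h * mg/L = g/h)
Daily solids removed = 4122 * 24 = 98928 g/day
Convert g to kg: 98928 / 1000 = 98.928 kg/day

98.928 kg/day


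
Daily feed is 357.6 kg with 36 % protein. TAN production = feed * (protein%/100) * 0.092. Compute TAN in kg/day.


Protein in feed = 357.6 * 36/100 = 128.736 kg/day
TAN = protein * 0.092 = 128.736 * 0.092 = 11.843712 kg/day

11.843712 kg/day


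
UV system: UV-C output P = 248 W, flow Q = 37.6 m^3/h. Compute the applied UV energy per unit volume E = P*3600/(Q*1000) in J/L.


Energy delivered per hour = 248 W * 3600 s = 892800 J/h
Volume treated per hour = 37.6 m^3/h * 1000 = 37600 L/h
dose = 892800 / 37600 = 23.7447 J/L

23.7447 J/L


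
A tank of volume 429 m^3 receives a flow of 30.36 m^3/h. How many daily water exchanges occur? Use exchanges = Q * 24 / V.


Daily flow volume = 30.36 m^3/h * 24 h = 728.64 m^3/day
Exchanges = daily flow / tank volume = 728.64 / 429 = 1.69846 exchanges/day

1.69846 exchanges/day


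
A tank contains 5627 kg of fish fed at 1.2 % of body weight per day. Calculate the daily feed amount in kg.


Feeding rate fraction = 1.2% / 100 = 0.012
Daily feed = 5627 kg * 0.012 = 67.524 kg/day

67.524 kg/day


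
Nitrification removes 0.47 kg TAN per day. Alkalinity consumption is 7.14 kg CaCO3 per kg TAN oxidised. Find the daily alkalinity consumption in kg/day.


Alkalinity factor: 7.14 kg CaCO3 consumed per kg TAN nitrified
alk = 0.47 kg TAN * 7.14 = 3.3558 kg CaCO3/day

3.3558 kg CaCO3/day


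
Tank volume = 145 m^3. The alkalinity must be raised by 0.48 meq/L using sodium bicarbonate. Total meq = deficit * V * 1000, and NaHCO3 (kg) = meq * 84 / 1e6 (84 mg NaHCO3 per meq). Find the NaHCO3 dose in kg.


Tank volume in L = 145 m^3 * 1000 = 145000 L
Total meq required = 0.48 meq/L * 145000 L = 69600 meq
NaHCO3 mass = 69600 meq * 84 mg/meq / 1e6 = 5.8464 kg

5.8464 kg


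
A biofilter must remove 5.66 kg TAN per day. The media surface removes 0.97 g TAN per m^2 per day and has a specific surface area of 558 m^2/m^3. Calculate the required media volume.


A = 5.66*1000 / 0.97 = 5835.0515 m^2
V = 5835.0515 / 558 = 10.4571

10.4571 m^3


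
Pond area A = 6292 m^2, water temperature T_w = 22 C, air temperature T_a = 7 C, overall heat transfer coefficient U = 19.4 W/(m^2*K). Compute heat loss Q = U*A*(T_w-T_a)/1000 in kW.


Temperature difference dT = 22 - 7 = 15 K
Heat loss (W) = U * A * dT = 19.4 * 6292 * 15 = 1830972 W
Convert to kW: 1830972 / 1000 = 1830.972 kW

1830.972 kW


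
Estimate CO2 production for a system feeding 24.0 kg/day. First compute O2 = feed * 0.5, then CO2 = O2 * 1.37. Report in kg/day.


O2 = 24.0 * 0.5 = 12
CO2 = 12 * 1.37 = 16.44

16.44 kg/day


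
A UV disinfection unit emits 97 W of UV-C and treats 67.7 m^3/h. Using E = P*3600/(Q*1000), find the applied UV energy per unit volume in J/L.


Energy delivered per hour = 97 W * 3600 s = 349200 J/h
Volume treated per hour = 67.7 m^3/h * 1000 = 67700 L/h
dose = 349200 / 67700 = 5.15805 J/L

5.15805 J/L


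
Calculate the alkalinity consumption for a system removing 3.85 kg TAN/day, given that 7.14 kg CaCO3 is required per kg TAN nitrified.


Alkalinity factor: 7.14 kg CaCO3 consumed per kg TAN nitrified
alk = 3.85 kg TAN * 7.14 = 27.489 kg CaCO3/day

27.489 kg CaCO3/day


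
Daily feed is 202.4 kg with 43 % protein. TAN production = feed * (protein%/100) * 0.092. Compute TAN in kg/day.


Protein in feed = 202.4 * 43/100 = 87.032 kg/day
TAN = protein * 0.092 = 87.032 * 0.092 = 8.006944 kg/day

8.006944 kg/day


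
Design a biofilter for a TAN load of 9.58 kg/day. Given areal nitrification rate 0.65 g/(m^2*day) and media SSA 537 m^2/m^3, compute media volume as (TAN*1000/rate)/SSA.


A = 9.58*1000 / 0.65 = 14738.462 m^2
V = 14738.462 / 537 = 27.4459

27.4459 m^3


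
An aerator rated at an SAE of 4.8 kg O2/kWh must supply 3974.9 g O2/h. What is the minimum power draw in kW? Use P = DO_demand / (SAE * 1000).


SAE in g O2/kWh = 4.8 * 1000 = 4800 g/kWh
P = DO_demand / SAE_g = 3974.9 / 4800 = 0.828104 kW

0.828104 kW


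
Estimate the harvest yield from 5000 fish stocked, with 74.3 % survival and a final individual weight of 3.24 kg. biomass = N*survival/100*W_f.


Survivors = 5000 * 74.3/100 = 3715 fish
Harvest biomass = survivors * W_f = 3715 * 3.24 = 12036.6 kg

12036.6 kg


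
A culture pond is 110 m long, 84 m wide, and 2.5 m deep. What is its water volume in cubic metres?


Base area = L * W = 110 * 84 = 9240 m^2
Volume = area * depth = 9240 * 2.5 = 23100 m^3

23100 m^3


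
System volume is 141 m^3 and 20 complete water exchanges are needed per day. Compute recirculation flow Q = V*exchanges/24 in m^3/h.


Daily recirculation volume = 141 m^3 * 20 = 2820 m^3/day
Flow rate Q = daily volume / 24 h = 2820 / 24 = 117.5 m^3/h

117.5 m^3/h


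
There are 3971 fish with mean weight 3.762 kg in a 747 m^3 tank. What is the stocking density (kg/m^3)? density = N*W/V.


Total biomass = 3971 fish * 3.762 kg = 14938.902 kg
Density = total biomass / volume = 14938.902 / 747 = 19.9985 kg/m^3

19.9985 kg/m^3


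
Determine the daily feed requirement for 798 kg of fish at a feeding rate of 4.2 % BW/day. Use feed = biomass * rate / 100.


Feeding rate fraction = 4.2% / 100 = 0.042
Daily feed = 798 kg * 0.042 = 33.516 kg/day

33.516 kg/day


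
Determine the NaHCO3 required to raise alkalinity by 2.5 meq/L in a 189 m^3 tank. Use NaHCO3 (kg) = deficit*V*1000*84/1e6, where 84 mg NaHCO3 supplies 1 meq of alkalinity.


Tank volume in L = 189 m^3 * 1000 = 189000 L
Total meq required = 2.5 meq/L * 189000 L = 472500 meq
NaHCO3 mass = 472500 meq * 84 mg/meq / 1e6 = 39.69 kg

39.69 kg


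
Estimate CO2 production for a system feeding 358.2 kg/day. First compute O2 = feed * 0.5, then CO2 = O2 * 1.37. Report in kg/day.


O2 = 358.2 * 0.5 = 179.1
CO2 = 179.1 * 1.37 = 245.367

245.367 kg/day


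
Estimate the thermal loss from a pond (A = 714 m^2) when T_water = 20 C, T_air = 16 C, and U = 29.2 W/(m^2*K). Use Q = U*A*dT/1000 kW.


Temperature difference dT = 20 - 16 = 4 K
Heat loss (W) = U * A * dT = 29.2 * 714 * 4 = 83395.2 W
Convert to kW: 83395.2 / 1000 = 83.3952 kW

83.3952 kW


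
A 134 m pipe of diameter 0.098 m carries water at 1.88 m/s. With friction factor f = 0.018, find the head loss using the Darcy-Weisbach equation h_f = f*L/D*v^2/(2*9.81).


v^2 = 1.88^2 = 3.5344 m^2/s^2
L/D = 134/0.098 = 1367.3469
h_f = f*(L/D)*v^2/(2g) = 0.018 * 1367.3469 * 3.5344 / 19.62 = 4.43372 m

4.43372 m


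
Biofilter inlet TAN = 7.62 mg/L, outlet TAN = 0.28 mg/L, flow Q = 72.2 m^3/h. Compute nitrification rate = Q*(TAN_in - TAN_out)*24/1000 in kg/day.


Concentration drop: TAN_in - TAN_out = 7.62 - 0.28 = 7.34 mg/L
Hourly TAN removed = Q * dTAN = 72.2 m^3/h * 7.34 mg/L = 529.948 g/h  (m^3/h * mg/L = g/h)
Daily TAN removed = 529.948 * 24 = 12718.752 g/day
Convert to kg/day: 12718.752 / 1000 = 12.718752 kg/day

12.718752 kg/day


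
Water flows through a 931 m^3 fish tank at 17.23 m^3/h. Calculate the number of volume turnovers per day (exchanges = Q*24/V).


Daily flow volume = 17.23 m^3/h * 24 h = 413.52 m^3/day
Exchanges = daily flow / tank volume = 413.52 / 931 = 0.444168 exchanges/day

0.444168 exchanges/day


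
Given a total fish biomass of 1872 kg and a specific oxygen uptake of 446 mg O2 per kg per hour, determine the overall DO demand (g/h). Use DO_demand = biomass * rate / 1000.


Total O2 consumption (mg/h) = 1872 kg * 446 mg/(kg*h) = 834912 mg/h
Convert to g/h: 834912 / 1000 = 834.912 g/h

834.912 g/h


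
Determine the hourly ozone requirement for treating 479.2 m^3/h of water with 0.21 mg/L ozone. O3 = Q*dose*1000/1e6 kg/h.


O3 demand (mg/h) = Q * dose * 1000 = 479.2 * 0.21 * 1000 = 100632 mg/h
Convert mg to kg: 100632 / 1e6 = 0.100632 kg/h

0.100632 kg/h


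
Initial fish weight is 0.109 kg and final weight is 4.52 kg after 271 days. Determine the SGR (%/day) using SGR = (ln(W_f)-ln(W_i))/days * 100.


ln(W_f) = ln(4.52) = 1.508512
ln(W_i) = ln(0.109) = -2.2164074
ln(W_f) - ln(W_i) = 1.508512 - -2.2164074 = 3.7249194
SGR = 3.7249194 / 271 * 100 = 1.37451 %/day

1.37451 %/day


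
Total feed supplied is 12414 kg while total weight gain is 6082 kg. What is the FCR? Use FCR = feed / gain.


FCR = feed consumed / weight gained
FCR = 12414 kg / 6082 kg = 2.0411

2.0411


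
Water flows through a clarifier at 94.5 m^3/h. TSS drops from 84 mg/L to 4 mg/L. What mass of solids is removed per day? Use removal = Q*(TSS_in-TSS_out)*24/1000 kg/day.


Concentration drop: TSS_in - TSS_out = 84 - 4 = 80 mg/L
Hourly solids removed = Q * dTSS = 94.5 m^3/h * 80 mg/L = 7560 g/h  (m^3/h * mg/L = g/h)
Daily solids removed = 7560 * 24 = 181440 g/day
Convert g to kg: 181440 / 1000 = 181.44 kg/day

181.44 kg/day


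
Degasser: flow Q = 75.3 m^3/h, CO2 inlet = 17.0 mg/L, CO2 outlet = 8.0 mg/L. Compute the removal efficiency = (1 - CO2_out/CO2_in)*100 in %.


CO2_out / CO2_in = 8.0 / 17.0 = 0.47058824
Fraction remaining = 0.47058824
efficiency = (1 - 0.47058824) * 100 = 52.9412 %

52.9412 %


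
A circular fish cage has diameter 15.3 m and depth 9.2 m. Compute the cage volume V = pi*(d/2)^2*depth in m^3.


r = d/2 = 15.3/2 = 7.65 m
Base area = pi*r^2 = pi*7.65^2 = 183.85386 m^2
Volume = 183.85386 * 9.2 = 1691.46 m^3

1691.46 m^3


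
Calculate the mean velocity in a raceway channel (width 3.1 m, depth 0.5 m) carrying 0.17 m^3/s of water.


Cross-sectional area = W * d = 3.1 * 0.5 = 1.55 m^2
Velocity = Q / A = 0.17 / 1.55 = 0.109677 m/s

0.109677 m/s


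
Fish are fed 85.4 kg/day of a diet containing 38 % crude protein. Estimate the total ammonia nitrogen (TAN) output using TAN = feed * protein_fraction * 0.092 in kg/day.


Protein in feed = 85.4 * 38/100 = 32.452 kg/day
TAN = protein * 0.092 = 32.452 * 0.092 = 2.985584 kg/day

2.985584 kg/day


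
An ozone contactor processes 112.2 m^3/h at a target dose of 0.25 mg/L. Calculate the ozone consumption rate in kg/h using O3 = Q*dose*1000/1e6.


O3 demand (mg/h) = Q * dose * 1000 = 112.2 * 0.25 * 1000 = 28050 mg/h
Convert mg to kg: 28050 / 1e6 = 0.02805 kg/h

0.02805 kg/h


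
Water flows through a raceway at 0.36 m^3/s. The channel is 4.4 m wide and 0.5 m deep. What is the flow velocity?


Cross-sectional area = W * d = 4.4 * 0.5 = 2.2 m^2
Velocity = Q / A = 0.36 / 2.2 = 0.163636 m/s

0.163636 m/s


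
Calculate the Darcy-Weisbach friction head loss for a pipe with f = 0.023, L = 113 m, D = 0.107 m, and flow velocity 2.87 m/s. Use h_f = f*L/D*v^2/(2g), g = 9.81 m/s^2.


v^2 = 2.87^2 = 8.2369 m^2/s^2
L/D = 113/0.107 = 1056.0748
h_f = f*(L/D)*v^2/(2g) = 0.023 * 1056.0748 * 8.2369 / 19.62 = 10.1973 m

10.1973 m


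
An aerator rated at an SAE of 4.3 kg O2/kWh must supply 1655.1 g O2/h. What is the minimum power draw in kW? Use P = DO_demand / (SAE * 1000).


SAE in g O2/kWh = 4.3 * 1000 = 4300 g/kWh
P = DO_demand / SAE_g = 1655.1 / 4300 = 0.384907 kW

0.384907 kW


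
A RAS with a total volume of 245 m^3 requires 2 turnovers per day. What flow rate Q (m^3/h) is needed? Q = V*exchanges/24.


Daily recirculation volume = 245 m^3 * 2 = 490 m^3/day
Flow rate Q = daily volume / 24 h = 490 / 24 = 20.4167 m^3/h

20.4167 m^3/h


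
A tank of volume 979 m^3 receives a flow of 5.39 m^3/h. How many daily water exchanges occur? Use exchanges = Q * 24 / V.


Daily flow volume = 5.39 m^3/h * 24 h = 129.36 m^3/day
Exchanges = daily flow / tank volume = 129.36 / 979 = 0.132135 exchanges/day

0.132135 exchanges/day


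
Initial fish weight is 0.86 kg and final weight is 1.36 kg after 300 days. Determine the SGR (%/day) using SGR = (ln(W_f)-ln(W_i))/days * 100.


ln(W_f) = ln(1.36) = 0.3074847
ln(W_i) = ln(0.86) = -0.15082289
ln(W_f) - ln(W_i) = 0.3074847 - -0.15082289 = 0.45830759
SGR = 0.45830759 / 300 * 100 = 0.152769 %/day

0.152769 %/day


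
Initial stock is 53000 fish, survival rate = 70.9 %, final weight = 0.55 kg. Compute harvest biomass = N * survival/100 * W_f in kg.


Survivors = 53000 * 70.9/100 = 37577 fish
Harvest biomass = survivors * W_f = 37577 * 0.55 = 20667.35 kg

20667.35 kg


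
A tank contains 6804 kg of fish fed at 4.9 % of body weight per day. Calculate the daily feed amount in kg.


Feeding rate fraction = 4.9% / 100 = 0.049
Daily feed = 6804 kg * 0.049 = 333.396 kg/day

333.396 kg/day


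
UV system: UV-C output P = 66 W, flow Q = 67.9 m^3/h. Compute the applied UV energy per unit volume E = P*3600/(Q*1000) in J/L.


Energy delivered per hour = 66 W * 3600 s = 237600 J/h
Volume treated per hour = 67.9 m^3/h * 1000 = 67900 L/h
dose = 237600 / 67900 = 3.49926 J/L

3.49926 J/L


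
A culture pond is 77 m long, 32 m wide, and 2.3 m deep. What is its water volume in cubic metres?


Base area = L * W = 77 * 32 = 2464 m^2
Volume = area * depth = 2464 * 2.3 = 5667.2 m^3

5667.2 m^3


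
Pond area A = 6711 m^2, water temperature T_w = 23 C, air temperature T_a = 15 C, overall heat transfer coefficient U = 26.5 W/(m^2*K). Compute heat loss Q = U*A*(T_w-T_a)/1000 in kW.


Temperature difference dT = 23 - 15 = 8 K
Heat loss (W) = U * A * dT = 26.5 * 6711 * 8 = 1422732 W
Convert to kW: 1422732 / 1000 = 1422.732 kW

1422.732 kW


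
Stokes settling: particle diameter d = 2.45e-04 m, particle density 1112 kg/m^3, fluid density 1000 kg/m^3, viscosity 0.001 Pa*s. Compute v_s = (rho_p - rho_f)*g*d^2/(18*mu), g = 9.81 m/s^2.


Density difference: rho_p - rho_f = 1112 - 1000 = 112 kg/m^3
d^2 = (2.45e-04)^2 = 6.0025e-08 m^2
Numerator = (rho_p - rho_f) * g * d^2 = 112 * 9.81 * 6.0025e-08 = 6.5950668e-05
Denominator = 18 * mu = 18 * 0.001 = 0.018
v_s = 6.5950668e-05 / 0.018 = 0.00366393 m/s
Check: Re = rho_f * v_s * d / mu = 1000 * 0.00366393 * 2.45e-04 / 0.001 = 0.898 < 1, so Stokes' law applies.

0.00366393 m/s


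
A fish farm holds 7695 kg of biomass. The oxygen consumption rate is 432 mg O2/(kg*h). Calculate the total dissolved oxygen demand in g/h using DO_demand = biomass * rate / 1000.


Total O2 consumption (mg/h) = 7695 kg * 432 mg/(kg*h) = 3324240 mg/h
Convert to g/h: 3324240 / 1000 = 3324.24 g/h

3324.24 g/h


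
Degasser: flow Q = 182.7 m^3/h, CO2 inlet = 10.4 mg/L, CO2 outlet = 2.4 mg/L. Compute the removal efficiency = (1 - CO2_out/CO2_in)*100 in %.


CO2_out / CO2_in = 2.4 / 10.4 = 0.23076923
Fraction remaining = 0.23076923
efficiency = (1 - 0.23076923) * 100 = 76.9231 %

76.9231 %


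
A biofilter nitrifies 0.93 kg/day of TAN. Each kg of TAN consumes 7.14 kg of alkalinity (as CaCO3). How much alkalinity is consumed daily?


Alkalinity factor: 7.14 kg CaCO3 consumed per kg TAN nitrified
alk = 0.93 kg TAN * 7.14 = 6.6402 kg CaCO3/day

6.6402 kg CaCO3/day


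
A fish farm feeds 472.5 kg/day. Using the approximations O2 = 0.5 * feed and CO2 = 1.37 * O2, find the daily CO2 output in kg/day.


O2 = 472.5 * 0.5 = 236.25
CO2 = 236.25 * 1.37 = 323.6625

323.6625 kg/day


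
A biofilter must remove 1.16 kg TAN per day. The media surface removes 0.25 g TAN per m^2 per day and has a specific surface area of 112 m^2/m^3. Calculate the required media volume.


A = 1.16*1000 / 0.25 = 4640 m^2
V = 4640 / 112 = 41.4286

41.4286 m^3


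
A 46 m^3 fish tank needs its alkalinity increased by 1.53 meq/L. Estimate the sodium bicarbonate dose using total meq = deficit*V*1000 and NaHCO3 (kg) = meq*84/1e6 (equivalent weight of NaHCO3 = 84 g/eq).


Tank volume in L = 46 m^3 * 1000 = 46000 L
Total meq required = 1.53 meq/L * 46000 L = 70380 meq
NaHCO3 mass = 70380 meq * 84 mg/meq / 1e6 = 5.91192 kg

5.91192 kg


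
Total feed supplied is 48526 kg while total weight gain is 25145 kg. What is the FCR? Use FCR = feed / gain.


FCR = feed consumed / weight gained
FCR = 48526 kg / 25145 kg = 1.92985

1.92985


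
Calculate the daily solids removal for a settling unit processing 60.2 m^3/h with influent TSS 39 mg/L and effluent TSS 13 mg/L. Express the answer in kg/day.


Concentration drop: TSS_in - TSS_out = 39 - 13 = 26 mg/L
Hourly solids removed = Q * dTSS = 60.2 m^3/h * 26 mg/L = 1565.2 g/h  (m^3/h * mg/L = g/h)
Daily solids removed = 1565.2 * 24 = 37564.8 g/day
Convert g to kg: 37564.8 / 1000 = 37.5648 kg/day

37.5648 kg/day


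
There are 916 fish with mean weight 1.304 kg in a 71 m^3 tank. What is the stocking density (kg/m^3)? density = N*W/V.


Total biomass = 916 fish * 1.304 kg = 1194.464 kg
Density = total biomass / volume = 1194.464 / 71 = 16.8234 kg/m^3

16.8234 kg/m^3


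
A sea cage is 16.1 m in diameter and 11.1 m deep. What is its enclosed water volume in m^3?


r = d/2 = 16.1/2 = 8.05 m
Base area = pi*r^2 = pi*8.05^2 = 203.58306 m^2
Volume = 203.58306 * 11.1 = 2259.77 m^3

2259.77 m^3


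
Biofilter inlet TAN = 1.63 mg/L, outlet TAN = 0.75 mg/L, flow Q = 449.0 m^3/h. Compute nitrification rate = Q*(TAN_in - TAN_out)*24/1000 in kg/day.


Concentration drop: TAN_in - TAN_out = 1.63 - 0.75 = 0.88 mg/L
Hourly TAN removed = Q * dTAN = 449.0 m^3/h * 0.88 mg/L = 395.12 g/h  (m^3/h * mg/L = g/h)
Daily TAN removed = 395.12 * 24 = 9482.88 g/day
Convert to kg/day: 9482.88 / 1000 = 9.48288 kg/day

9.48288 kg/day


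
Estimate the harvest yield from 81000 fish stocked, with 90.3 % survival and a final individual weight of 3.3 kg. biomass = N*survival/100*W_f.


Survivors = 81000 * 90.3/100 = 73143 fish
Harvest biomass = survivors * W_f = 73143 * 3.3 = 241371.9 kg

241371.9 kg


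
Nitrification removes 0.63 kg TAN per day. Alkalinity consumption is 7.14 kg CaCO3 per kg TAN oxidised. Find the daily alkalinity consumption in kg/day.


Alkalinity factor: 7.14 kg CaCO3 consumed per kg TAN nitrified
alk = 0.63 kg TAN * 7.14 = 4.4982 kg CaCO3/day

4.4982 kg CaCO3/day


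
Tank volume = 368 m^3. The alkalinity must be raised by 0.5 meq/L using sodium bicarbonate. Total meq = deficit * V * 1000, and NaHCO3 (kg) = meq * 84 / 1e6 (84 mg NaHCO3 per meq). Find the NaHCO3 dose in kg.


Tank volume in L = 368 m^3 * 1000 = 368000 L
Total meq required = 0.5 meq/L * 368000 L = 184000 meq
NaHCO3 mass = 184000 meq * 84 mg/meq / 1e6 = 15.456 kg

15.456 kg


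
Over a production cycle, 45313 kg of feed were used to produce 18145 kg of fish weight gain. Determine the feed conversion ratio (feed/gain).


FCR = feed consumed / weight gained
FCR = 45313 kg / 18145 kg = 2.49727

2.49727


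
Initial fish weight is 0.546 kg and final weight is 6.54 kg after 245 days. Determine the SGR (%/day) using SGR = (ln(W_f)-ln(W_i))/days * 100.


ln(W_f) = ln(6.54) = 1.8779372
ln(W_i) = ln(0.546) = -0.6051363
ln(W_f) - ln(W_i) = 1.8779372 - -0.6051363 = 2.4830735
SGR = 2.4830735 / 245 * 100 = 1.0135 %/day

1.0135 %/day


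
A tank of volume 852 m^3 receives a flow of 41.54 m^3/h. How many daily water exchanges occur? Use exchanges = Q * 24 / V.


Daily flow volume = 41.54 m^3/h * 24 h = 996.96 m^3/day
Exchanges = daily flow / tank volume = 996.96 / 852 = 1.17014 exchanges/day

1.17014 exchanges/day


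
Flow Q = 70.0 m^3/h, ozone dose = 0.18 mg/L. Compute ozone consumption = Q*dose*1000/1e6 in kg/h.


O3 demand (mg/h) = Q * dose * 1000 = 70.0 * 0.18 * 1000 = 12600 mg/h
Convert mg to kg: 12600 / 1e6 = 0.0126 kg/h

0.0126 kg/h


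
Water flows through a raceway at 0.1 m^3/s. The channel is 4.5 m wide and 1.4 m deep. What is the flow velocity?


Cross-sectional area = W * d = 4.5 * 1.4 = 6.3 m^2
Velocity = Q / A = 0.1 / 6.3 = 0.015873 m/s

0.015873 m/s


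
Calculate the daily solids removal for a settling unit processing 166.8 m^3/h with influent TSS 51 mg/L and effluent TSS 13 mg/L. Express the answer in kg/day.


Concentration drop: TSS_in - TSS_out = 51 - 13 = 38 mg/L
Hourly solids removed = Q * dTSS = 166.8 m^3/h * 38 mg/L = 6338.4 g/h  (m^3/h * mg/L = g/h)
Daily solids removed = 6338.4 * 24 = 152121.6 g/day
Convert g to kg: 152121.6 / 1000 = 152.1216 kg/day

152.1216 kg/day


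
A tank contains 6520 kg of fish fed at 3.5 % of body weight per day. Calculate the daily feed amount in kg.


Feeding rate fraction = 3.5% / 100 = 0.035
Daily feed = 6520 kg * 0.035 = 228.2 kg/day

228.2 kg/day


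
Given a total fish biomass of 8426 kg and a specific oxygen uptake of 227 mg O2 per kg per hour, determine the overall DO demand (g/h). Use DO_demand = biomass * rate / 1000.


Total O2 consumption (mg/h) = 8426 kg * 227 mg/(kg*h) = 1912702 mg/h
Convert to g/h: 1912702 / 1000 = 1912.702 g/h

1912.702 g/h


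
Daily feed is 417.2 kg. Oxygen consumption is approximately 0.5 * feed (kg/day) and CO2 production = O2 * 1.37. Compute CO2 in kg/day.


O2 = 417.2 * 0.5 = 208.6
CO2 = 208.6 * 1.37 = 285.782

285.782 kg/day


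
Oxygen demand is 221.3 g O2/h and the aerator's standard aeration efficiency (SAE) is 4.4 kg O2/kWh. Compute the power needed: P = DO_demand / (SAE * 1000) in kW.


SAE in g O2/kWh = 4.4 * 1000 = 4400 g/kWh
P = DO_demand / SAE_g = 221.3 / 4400 = 0.0502955 kW

0.0502955 kW


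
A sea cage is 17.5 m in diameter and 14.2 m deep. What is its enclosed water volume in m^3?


r = d/2 = 17.5/2 = 8.75 m
Base area = pi*r^2 = pi*8.75^2 = 240.52819 m^2
Volume = 240.52819 * 14.2 = 3415.5 m^3

3415.5 m^3


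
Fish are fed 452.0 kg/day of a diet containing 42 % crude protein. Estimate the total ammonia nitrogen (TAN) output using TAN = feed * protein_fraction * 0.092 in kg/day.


Protein in feed = 452.0 * 42/100 = 189.84 kg/day
TAN = protein * 0.092 = 189.84 * 0.092 = 17.46528 kg/day

17.46528 kg/day


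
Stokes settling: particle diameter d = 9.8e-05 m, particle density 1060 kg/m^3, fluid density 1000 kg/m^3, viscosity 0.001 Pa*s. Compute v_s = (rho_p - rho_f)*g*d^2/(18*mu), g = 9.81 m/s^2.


Density difference: rho_p - rho_f = 1060 - 1000 = 60 kg/m^3
d^2 = (9.8e-05)^2 = 9.604e-09 m^2
Numerator = (rho_p - rho_f) * g * d^2 = 60 * 9.81 * 9.604e-09 = 5.6529144e-06
Denominator = 18 * mu = 18 * 0.001 = 0.018
v_s = 5.6529144e-06 / 0.018 = 3.14051e-04 m/s
Check: Re = rho_f * v_s * d / mu = 1000 * 3.14051e-04 * 9.8e-05 / 0.001 = 0.0308 < 1, so Stokes' law applies.

3.14051e-04 m/s


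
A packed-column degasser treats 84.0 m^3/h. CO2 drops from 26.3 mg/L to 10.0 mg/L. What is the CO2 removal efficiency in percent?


CO2_out / CO2_in = 10.0 / 26.3 = 0.38022814
Fraction remaining = 0.38022814
efficiency = (1 - 0.38022814) * 100 = 61.9772 %

61.9772 %


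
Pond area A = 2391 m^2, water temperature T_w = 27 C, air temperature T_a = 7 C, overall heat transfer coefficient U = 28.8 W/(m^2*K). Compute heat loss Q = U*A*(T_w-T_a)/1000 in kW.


Temperature difference dT = 27 - 7 = 20 K
Heat loss (W) = U * A * dT = 28.8 * 2391 * 20 = 1377216 W
Convert to kW: 1377216 / 1000 = 1377.216 kW

1377.216 kW


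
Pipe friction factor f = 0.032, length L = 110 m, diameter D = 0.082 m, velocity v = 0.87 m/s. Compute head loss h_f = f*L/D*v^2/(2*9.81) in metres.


v^2 = 0.87^2 = 0.7569 m^2/s^2
L/D = 110/0.082 = 1341.4634
h_f = f*(L/D)*v^2/(2g) = 0.032 * 1341.4634 * 0.7569 / 19.62 = 1.65603 m

1.65603 m


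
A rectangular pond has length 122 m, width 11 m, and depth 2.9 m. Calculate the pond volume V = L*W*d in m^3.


Base area = L * W = 122 * 11 = 1342 m^2
Volume = area * depth = 1342 * 2.9 = 3891.8 m^3

3891.8 m^3


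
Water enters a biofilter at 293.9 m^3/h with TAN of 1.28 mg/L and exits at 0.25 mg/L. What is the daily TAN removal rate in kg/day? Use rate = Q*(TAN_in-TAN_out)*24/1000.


Concentration drop: TAN_in - TAN_out = 1.28 - 0.25 = 1.03 mg/L
Hourly TAN removed = Q * dTAN = 293.9 m^3/h * 1.03 mg/L = 302.717 g/h  (m^3/h * mg/L = g/h)
Daily TAN removed = 302.717 * 24 = 7265.208 g/day
Convert to kg/day: 7265.208 / 1000 = 7.265208 kg/day

7.265208 kg/day


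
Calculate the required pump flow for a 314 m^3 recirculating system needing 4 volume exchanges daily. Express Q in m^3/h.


Daily recirculation volume = 314 m^3 * 4 = 1256 m^3/day
Flow rate Q = daily volume / 24 h = 1256 / 24 = 52.3333 m^3/h

52.3333 m^3/h


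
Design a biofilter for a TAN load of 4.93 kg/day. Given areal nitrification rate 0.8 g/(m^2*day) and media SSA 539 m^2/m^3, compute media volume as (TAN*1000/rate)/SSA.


A = 4.93*1000 / 0.8 = 6162.5 m^2
V = 6162.5 / 539 = 11.4332

11.4332 m^3


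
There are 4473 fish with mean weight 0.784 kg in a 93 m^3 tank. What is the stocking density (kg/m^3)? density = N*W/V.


Total biomass = 4473 fish * 0.784 kg = 3506.832 kg
Density = total biomass / volume = 3506.832 / 93 = 37.7079 kg/m^3

37.7079 kg/m^3


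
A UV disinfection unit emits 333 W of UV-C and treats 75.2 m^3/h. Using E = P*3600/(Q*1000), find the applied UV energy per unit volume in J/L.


Energy delivered per hour = 333 W * 3600 s = 1198800 J/h
Volume treated per hour = 75.2 m^3/h * 1000 = 75200 L/h
dose = 1198800 / 75200 = 15.9415 J/L

15.9415 J/L


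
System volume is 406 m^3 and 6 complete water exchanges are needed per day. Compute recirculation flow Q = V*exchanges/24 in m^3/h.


Daily recirculation volume = 406 m^3 * 6 = 2436 m^3/day
Flow rate Q = daily volume / 24 h = 2436 / 24 = 101.5 m^3/h

101.5 m^3/h


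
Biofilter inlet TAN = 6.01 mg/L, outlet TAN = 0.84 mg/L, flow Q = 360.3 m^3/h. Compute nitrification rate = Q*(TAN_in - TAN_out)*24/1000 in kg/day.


Concentration drop: TAN_in - TAN_out = 6.01 - 0.84 = 5.17 mg/L
Hourly TAN removed = Q * dTAN = 360.3 m^3/h * 5.17 mg/L = 1862.751 g/h  (m^3/h * mg/L = g/h)
Daily TAN removed = 1862.751 * 24 = 44706.024 g/day
Convert to kg/day: 44706.024 / 1000 = 44.706024 kg/day

44.706024 kg/day


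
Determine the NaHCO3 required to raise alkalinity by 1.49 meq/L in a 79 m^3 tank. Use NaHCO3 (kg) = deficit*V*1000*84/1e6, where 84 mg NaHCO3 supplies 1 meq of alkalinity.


Tank volume in L = 79 m^3 * 1000 = 79000 L
Total meq required = 1.49 meq/L * 79000 L = 117710 meq
NaHCO3 mass = 117710 meq * 84 mg/meq / 1e6 = 9.88764 kg

9.88764 kg


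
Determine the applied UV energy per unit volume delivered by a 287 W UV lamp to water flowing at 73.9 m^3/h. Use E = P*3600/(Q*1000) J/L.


Energy delivered per hour = 287 W * 3600 s = 1033200 J/h
Volume treated per hour = 73.9 m^3/h * 1000 = 73900 L/h
dose = 1033200 / 73900 = 13.9811 J/L

13.9811 J/L


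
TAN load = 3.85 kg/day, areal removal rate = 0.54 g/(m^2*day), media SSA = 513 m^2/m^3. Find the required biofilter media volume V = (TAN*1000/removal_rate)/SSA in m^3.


A = 3.85*1000 / 0.54 = 7129.6296 m^2
V = 7129.6296 / 513 = 13.8979

13.8979 m^3


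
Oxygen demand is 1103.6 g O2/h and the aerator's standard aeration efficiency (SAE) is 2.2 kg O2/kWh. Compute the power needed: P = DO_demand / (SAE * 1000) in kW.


SAE in g O2/kWh = 2.2 * 1000 = 2200 g/kWh
P = DO_demand / SAE_g = 1103.6 / 2200 = 0.501636 kW

0.501636 kW


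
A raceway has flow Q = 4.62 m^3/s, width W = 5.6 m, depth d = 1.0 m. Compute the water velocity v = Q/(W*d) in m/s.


Cross-sectional area = W * d = 5.6 * 1.0 = 5.6 m^2
Velocity = Q / A = 4.62 / 5.6 = 0.825 m/s

0.825 m/s


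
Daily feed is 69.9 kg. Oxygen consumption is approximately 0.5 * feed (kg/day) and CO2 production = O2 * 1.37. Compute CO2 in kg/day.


O2 = 69.9 * 0.5 = 34.95
CO2 = 34.95 * 1.37 = 47.8815

47.8815 kg/day


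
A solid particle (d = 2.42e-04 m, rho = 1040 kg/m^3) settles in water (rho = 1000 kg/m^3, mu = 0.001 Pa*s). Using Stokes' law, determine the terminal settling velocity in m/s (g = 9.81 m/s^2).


Density difference: rho_p - rho_f = 1040 - 1000 = 40 kg/m^3
d^2 = (2.42e-04)^2 = 5.8564e-08 m^2
Numerator = (rho_p - rho_f) * g * d^2 = 40 * 9.81 * 5.8564e-08 = 2.2980514e-05
Denominator = 18 * mu = 18 * 0.001 = 0.018
v_s = 2.2980514e-05 / 0.018 = 0.0012767 m/s
Check: Re = rho_f * v_s * d / mu = 1000 * 0.0012767 * 2.42e-04 / 0.001 = 0.309 < 1, so Stokes' law applies.

0.0012767 m/s


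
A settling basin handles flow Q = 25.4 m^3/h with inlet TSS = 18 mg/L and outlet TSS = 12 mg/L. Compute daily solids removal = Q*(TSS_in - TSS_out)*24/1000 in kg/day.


Concentration drop: TSS_in - TSS_out = 18 - 12 = 6 mg/L
Hourly solids removed = Q * dTSS = 25.4 m^3/h * 6 mg/L = 152.4 g/h  (m^3/h * mg/L = g/h)
Daily solids removed = 152.4 * 24 = 3657.6 g/day
Convert g to kg: 3657.6 / 1000 = 3.6576 kg/day

3.6576 kg/day


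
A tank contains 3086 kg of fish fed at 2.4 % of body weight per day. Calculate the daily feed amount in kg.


Feeding rate fraction = 2.4% / 100 = 0.024
Daily feed = 3086 kg * 0.024 = 74.064 kg/day

74.064 kg/day


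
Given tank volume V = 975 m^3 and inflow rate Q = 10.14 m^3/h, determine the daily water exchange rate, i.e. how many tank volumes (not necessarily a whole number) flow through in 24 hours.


Daily flow volume = 10.14 m^3/h * 24 h = 243.36 m^3/day
Exchanges = daily flow / tank volume = 243.36 / 975 = 0.2496 exchanges/day

0.2496 exchanges/day


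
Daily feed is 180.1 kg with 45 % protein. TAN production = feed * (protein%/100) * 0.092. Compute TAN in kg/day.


Protein in feed = 180.1 * 45/100 = 81.045 kg/day
TAN = protein * 0.092 = 81.045 * 0.092 = 7.45614 kg/day

7.45614 kg/day


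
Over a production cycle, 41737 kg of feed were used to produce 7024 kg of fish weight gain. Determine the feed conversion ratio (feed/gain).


FCR = feed consumed / weight gained
FCR = 41737 kg / 7024 kg = 5.94206

5.94206


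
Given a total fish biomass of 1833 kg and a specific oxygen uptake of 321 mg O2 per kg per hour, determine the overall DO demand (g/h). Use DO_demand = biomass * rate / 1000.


Total O2 consumption (mg/h) = 1833 kg * 321 mg/(kg*h) = 588393 mg/h
Convert to g/h: 588393 / 1000 = 588.393 g/h

588.393 g/h


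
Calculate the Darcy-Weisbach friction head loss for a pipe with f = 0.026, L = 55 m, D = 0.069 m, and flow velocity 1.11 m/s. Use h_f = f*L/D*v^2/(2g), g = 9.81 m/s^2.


v^2 = 1.11^2 = 1.2321 m^2/s^2
L/D = 55/0.069 = 797.10145
h_f = f*(L/D)*v^2/(2g) = 0.026 * 797.10145 * 1.2321 / 19.62 = 1.30147 m

1.30147 m


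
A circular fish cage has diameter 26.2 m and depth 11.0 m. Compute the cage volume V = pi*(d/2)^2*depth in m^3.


r = d/2 = 26.2/2 = 13.1 m
Base area = pi*r^2 = pi*13.1^2 = 539.12872 m^2
Volume = 539.12872 * 11.0 = 5930.42 m^3

5930.42 m^3


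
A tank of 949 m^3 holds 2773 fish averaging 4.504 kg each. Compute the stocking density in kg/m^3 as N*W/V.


Total biomass = 2773 fish * 4.504 kg = 12489.592 kg
Density = total biomass / volume = 12489.592 / 949 = 13.1608 kg/m^3

13.1608 kg/m^3
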